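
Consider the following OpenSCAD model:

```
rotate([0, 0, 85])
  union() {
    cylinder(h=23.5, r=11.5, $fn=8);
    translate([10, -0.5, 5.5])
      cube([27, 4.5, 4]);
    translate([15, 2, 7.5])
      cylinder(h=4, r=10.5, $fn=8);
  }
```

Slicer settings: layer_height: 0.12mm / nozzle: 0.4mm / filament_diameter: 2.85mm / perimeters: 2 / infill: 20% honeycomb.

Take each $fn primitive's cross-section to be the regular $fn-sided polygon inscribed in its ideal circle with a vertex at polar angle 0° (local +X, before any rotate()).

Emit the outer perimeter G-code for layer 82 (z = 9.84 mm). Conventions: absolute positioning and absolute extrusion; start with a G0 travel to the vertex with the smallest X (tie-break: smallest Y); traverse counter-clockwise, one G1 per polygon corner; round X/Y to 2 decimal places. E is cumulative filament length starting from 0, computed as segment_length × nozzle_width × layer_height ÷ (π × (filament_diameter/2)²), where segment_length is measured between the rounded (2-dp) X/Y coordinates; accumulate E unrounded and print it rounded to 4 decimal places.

G0 X-11.46 Y1.00 Z9.84
G1 X-8.81 Y-7.39 E0.0662
G1 X-1.00 Y-11.46 E0.1325
G1 X7.39 Y-8.81 E0.1987
G1 X11.46 Y-1.00 E0.2649
G1 X8.81 Y7.39 E0.3311
G1 X6.78 Y8.45 E0.3484
G1 X9.77 Y14.20 E0.3971
G1 X7.36 Y21.87 E0.4576
G1 X0.23 Y25.58 E0.5181
G1 X-7.43 Y23.16 E0.5785
G1 X-11.15 Y16.03 E0.6391
G1 X-8.73 Y8.37 E0.6995
G1 X-7.86 Y7.91 E0.7069
G1 X-11.46 Y1.00 E0.7655

At z = 9.84 mm: the r=11.5 cylinder gives a regular 8-gon of circumradius 11.5 (constant along its height); the cube at (10, -0.5) does not reach this height (z outside [5.5, 9.5]); the r=10.5 cylinder at (15, 2) gives a regular 8-gon of circumradius 10.5 (constant along its height); Combining (union): the regions partially overlap (shared area 56.61 mm²), so overlapping operands fuse into one piece — 1 connected region; (whole slice rotated 85° about Z — lengths, areas and connectivity unchanged). The outline is a single polygon with 14 vertices. Extrusion per mm of travel: 0.4 × 0.12 / (π × 1.425²) = 0.007524. Accumulating E over each segment gives final E = 0.7655.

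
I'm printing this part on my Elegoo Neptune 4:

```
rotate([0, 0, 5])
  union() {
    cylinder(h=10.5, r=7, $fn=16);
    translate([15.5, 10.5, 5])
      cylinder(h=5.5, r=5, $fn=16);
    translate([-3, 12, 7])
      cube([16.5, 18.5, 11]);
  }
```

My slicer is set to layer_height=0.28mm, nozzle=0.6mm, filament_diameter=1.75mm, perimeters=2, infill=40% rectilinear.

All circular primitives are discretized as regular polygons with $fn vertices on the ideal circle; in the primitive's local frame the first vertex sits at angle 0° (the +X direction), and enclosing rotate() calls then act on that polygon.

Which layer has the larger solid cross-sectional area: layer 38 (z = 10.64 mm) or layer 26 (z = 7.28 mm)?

layer 26 (z = 7.28 mm)

Layer 38 (z = 10.64): the cylinder is absent (z outside [0, 10.5]); the cylinder at (15.5, 10.5) does not reach this height (z outside [5, 10.5]); the cube at (-3, 12) (footprint 16.5×18.5) is included at this height (area 305.25 mm²); Combining (union): only the 16.5×18.5 cube at (-3, 12) is present, so the union is just that shape — area = 305.25 mm²; (rotated 5° about Z; rotation is an isometry so areas/perimeters/island counts are preserved). So its area = 305.25 mm². Layer 26 (z = 7.28): the cylinder: section is a regular 16-gon, circumradius r=7 (area = (16/2)·7.000²·sin(360°/16) = 150.01 mm²); the r=5 cylinder at (15.5, 10.5) gives a regular 16-gon of circumradius 5 (constant along its height) (area = (16/2)·5.000²·sin(360°/16) = 76.54 mm²); the 16.5×18.5 cube at (-3, 12) contributes its full rectangle (area 305.25 mm²); Merging all regions: the regions partially overlap — summed areas 531.80 mm² minus the doubly-counted overlap 5.26 mm² gives 526.54 mm² — area = 526.54 mm²; (whole slice rotated 5° about Z — lengths, areas and connectivity unchanged). So its area = 526.54 mm². Layer 26 is larger (526.54 vs 305.25 mm²).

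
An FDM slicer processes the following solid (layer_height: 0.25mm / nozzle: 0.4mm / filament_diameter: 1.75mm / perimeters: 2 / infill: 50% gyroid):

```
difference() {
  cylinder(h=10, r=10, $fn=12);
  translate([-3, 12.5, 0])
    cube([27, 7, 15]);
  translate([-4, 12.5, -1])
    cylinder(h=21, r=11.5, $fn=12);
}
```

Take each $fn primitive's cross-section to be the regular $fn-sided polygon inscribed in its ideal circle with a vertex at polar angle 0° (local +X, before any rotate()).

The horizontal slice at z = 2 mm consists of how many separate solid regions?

1

At z = 2 mm: the r=10 cylinder gives a regular 12-gon of circumradius 10 (constant along its height); the cube at (-3, 12.5) is present — its section is the full 27×7 rectangle; the r=11.5 cylinder at (-4, 12.5) contributes a regular 12-gon of circumradius 11.5; After the difference (first − rest): starting from the r=10 cylinder, the 27×7 cube at (-3, 12.5) misses the remaining region (no effect); the r=11.5 cylinder at (-4, 12.5) partially overlaps it — only the 89.89 mm² overlap (of its 396.75 mm²) is removed, clipping the outline — 1 connected region. The result has 1 disconnected region.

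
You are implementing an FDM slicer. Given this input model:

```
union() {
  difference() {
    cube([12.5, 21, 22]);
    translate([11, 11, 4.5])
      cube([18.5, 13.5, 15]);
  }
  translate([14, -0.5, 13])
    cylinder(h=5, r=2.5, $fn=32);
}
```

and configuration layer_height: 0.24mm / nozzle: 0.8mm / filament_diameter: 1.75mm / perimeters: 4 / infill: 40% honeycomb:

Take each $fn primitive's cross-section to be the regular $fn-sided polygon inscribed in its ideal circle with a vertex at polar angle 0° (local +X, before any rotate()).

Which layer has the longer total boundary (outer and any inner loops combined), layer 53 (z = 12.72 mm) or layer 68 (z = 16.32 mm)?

Layer 53 (z = 12.72): the 12.5×21 cube contributes its full rectangle (perimeter 67.00 mm); the 18.5×13.5 cube at (11, 11) contributes its full rectangle (perimeter 64.00 mm); Taking the first minus the rest: starting from the 12.5×21 cube, the 18.5×13.5 cube at (11, 11) partially overlaps it — only the 15.00 mm² overlap (of its 249.75 mm²) is removed, clipping the outline — boundary = 67.00 mm; the cylinder at (14, -0.5) is not intersected at this z (z outside [13, 18]); Combining (union): only the result so far is present, so the union is just that shape — boundary = 67.00 mm. So its perimeter = 67.00 mm. Layer 68 (z = 16.32): the cube (footprint 12.5×21) is included at this height (perimeter 67.00 mm); the cube at (11, 11) is present — its section is the full 18.5×13.5 rectangle (perimeter 64.00 mm); Subtracting the remaining from the first: starting from the 12.5×21 cube, the 18.5×13.5 cube at (11, 11) partially overlaps it — only the 15.00 mm² overlap (of its 249.75 mm²) is removed, clipping the outline — boundary = 67.00 mm; the r=2.5 cylinder at (14, -0.5) contributes a regular 32-gon of circumradius 2.5 (perimeter = 2·32·2.500·sin(180°/32) = 15.68 mm); Taking the union: the regions partially overlap (shared area 0.89 mm²), so the edge portions inside another operand are dropped and the merged outline is re-measured after clipping — boundary = 78.44 mm. So its perimeter = 78.44 mm. Layer 68 is larger (78.44 vs 67.00 mm).

layer 68 (z = 16.32 mm)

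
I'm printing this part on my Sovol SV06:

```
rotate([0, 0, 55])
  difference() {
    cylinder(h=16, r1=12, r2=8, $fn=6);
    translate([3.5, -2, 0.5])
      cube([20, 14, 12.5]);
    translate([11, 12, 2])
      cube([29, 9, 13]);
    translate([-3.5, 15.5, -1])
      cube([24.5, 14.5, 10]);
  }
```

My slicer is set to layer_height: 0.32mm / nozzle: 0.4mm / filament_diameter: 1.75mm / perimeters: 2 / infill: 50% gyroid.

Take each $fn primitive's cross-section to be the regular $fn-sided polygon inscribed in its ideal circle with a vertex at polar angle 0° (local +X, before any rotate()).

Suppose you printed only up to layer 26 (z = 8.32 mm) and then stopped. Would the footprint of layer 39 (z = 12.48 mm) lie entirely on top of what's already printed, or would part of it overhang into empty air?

entirely on top

Compare the two slices. At z = 8.32: the cone (r1=12→r2=8) has section circumradius 9.920 here — a regular 6-gon (area = (6/2)·9.920²·sin(360°/6) = 255.67 mm²); the 20×14 cube at (3.5, -2) contributes its full rectangle (area 280.00 mm²); the 29×9 cube at (11, 12) contributes its full rectangle (area 261.00 mm²); the 24.5×14.5 cube at (-3.5, 15.5) contributes its full rectangle (area 355.25 mm²); After the difference (first − rest): starting from the cone (255.67 mm²), the 20×14 cube at (3.5, -2) partially overlaps it — only the 45.53 mm² overlap (of its 280.00 mm²) is removed, clipping the outline; the 29×9 cube at (11, 12) misses the remaining region (no effect); the 24.5×14.5 cube at (-3.5, 15.5) misses the remaining region (no effect) — area = 210.13 mm²; (rotated 55° about Z; rotation is an isometry so areas/perimeters/island counts are preserved). At z = 12.48: the cone contributes a regular 6-gon of circumradius 8.880 (interpolated between r1=12 and r2=8 at t=0.780) (area = (6/2)·8.880²·sin(360°/6) = 204.87 mm²); the cube at (3.5, -2) (footprint 20×14) is included at this height (area 280.00 mm²); the cube at (11, 12) (footprint 29×9) is included at this height (area 261.00 mm²); the cube at (-3.5, 15.5) is absent (z outside [-1, 9]); Taking the first minus the rest: starting from the cone (204.87 mm²), the 20×14 cube at (3.5, -2) partially overlaps it — only the 33.91 mm² overlap (of its 280.00 mm²) is removed, clipping the outline; the 29×9 cube at (11, 12) misses the remaining region (no effect) — area = 170.96 mm²; (rotated 55° about Z; rotation is an isometry so areas/perimeters/island counts are preserved). Checking containment: the cross-section at z = 12.48 is a subset of the cross-section at z = 8.32.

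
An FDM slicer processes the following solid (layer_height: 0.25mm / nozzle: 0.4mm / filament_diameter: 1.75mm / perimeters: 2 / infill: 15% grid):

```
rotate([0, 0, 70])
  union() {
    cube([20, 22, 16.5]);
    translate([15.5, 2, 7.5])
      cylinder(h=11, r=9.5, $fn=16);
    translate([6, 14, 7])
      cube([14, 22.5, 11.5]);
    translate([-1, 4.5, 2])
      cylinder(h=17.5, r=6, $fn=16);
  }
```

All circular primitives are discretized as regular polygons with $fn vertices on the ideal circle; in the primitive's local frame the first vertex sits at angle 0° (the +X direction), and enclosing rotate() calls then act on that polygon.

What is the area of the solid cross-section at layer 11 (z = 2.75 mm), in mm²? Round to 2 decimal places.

509.24 mm²

At z = 2.75 mm: the cube (footprint 20×22) is included at this height (area 440.00 mm²); the cylinder at (15.5, 2) is absent (z outside [7.5, 18.5]); the cube at (6, 14) is absent (z outside [7, 18.5]); the r=6 cylinder at (-1, 4.5) contributes a regular 16-gon of circumradius 6 (area = (16/2)·6.000²·sin(360°/16) = 110.21 mm²); Combining (union): the regions partially overlap — summed areas 550.21 mm² minus the doubly-counted overlap 40.97 mm² gives 509.24 mm² — area = 509.24 mm²; (whole slice rotated 70° about Z — lengths, areas and connectivity unchanged). Overall, the cross-section is a single solid region. Net area = 509.24 mm².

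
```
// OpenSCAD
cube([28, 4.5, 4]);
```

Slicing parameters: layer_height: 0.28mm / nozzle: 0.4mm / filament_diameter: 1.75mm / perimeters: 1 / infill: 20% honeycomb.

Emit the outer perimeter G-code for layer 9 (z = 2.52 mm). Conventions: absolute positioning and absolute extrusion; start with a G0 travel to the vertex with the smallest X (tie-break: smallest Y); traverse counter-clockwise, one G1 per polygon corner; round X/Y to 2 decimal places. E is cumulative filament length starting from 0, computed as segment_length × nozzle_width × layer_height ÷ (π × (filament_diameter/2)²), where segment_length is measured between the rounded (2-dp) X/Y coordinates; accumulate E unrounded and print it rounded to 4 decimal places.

G0 X0.00 Y0.00 Z2.52
G1 X28.00 Y0.00 E1.3038
G1 X28.00 Y4.50 E1.5133
G1 X0.00 Y4.50 E2.8171
G1 X0.00 Y0.00 E3.0267

At z = 2.52 mm: the cube (footprint 28×4.5) is included at this height. The outline is a single polygon with 4 vertices. Extrusion per mm of travel: 0.4 × 0.28 / (π × 0.875²) = 0.046564. Accumulating E over each segment gives final E = 3.0267.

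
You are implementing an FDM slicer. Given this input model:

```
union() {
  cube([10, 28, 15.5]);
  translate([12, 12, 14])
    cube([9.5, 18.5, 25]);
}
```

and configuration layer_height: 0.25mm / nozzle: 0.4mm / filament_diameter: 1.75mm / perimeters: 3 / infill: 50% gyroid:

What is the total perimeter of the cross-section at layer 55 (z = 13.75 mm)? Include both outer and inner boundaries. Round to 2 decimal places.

At z = 13.75 mm: the cube is present — its section is the full 10×28 rectangle (perimeter 76.00 mm); the cube at (12, 12) is absent (z outside [14, 39]); Combining (union): only the 10×28 cube is present, so the union is just that shape — boundary = 76.00 mm. Overall, the cross-section is a single solid region. Total boundary length (outer) = 76.00 mm.

76.00 mm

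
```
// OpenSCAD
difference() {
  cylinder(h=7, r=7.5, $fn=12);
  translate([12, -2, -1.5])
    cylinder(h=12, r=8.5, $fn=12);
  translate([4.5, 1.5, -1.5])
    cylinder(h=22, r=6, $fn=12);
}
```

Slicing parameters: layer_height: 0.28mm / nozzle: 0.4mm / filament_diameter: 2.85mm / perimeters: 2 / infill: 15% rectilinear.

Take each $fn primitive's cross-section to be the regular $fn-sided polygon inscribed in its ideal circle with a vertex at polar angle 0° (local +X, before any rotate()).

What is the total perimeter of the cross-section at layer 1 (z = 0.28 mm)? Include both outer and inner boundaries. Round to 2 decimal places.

At z = 0.28 mm: the r=7.5 cylinder gives a regular 12-gon of circumradius 7.5 (constant along its height) (perimeter = 2·12·7.500·sin(180°/12) = 46.59 mm); the r=8.5 cylinder at (12, -2) gives a regular 12-gon of circumradius 8.5 (constant along its height) (perimeter = 2·12·8.500·sin(180°/12) = 52.80 mm); the cylinder at (4.5, 1.5): section is a regular 12-gon, circumradius r=6 (perimeter = 2·12·6.000·sin(180°/12) = 37.27 mm); After the difference (first − rest): starting from the r=7.5 cylinder, the r=8.5 cylinder at (12, -2) partially overlaps it — only the 23.12 mm² overlap (of its 216.75 mm²) is removed, clipping the outline; the r=6 cylinder at (4.5, 1.5) partially overlaps it — only the 52.25 mm² overlap (of its 108.00 mm²) is removed, clipping the outline — boundary = 47.89 mm. Overall, the cross-section is a single solid region. Total boundary length (outer) = 47.89 mm.

47.89 mm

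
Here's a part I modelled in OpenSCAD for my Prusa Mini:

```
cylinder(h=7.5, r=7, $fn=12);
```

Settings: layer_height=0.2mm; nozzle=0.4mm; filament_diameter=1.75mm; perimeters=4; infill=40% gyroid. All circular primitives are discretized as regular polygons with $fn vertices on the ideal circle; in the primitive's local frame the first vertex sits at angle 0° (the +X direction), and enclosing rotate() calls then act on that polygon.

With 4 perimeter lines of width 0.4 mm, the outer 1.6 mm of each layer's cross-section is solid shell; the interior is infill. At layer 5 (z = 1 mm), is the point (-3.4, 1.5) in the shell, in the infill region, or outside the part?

At z = 1 mm: the cylinder: section is a regular 12-gon, circumradius r=7. Overall, the cross-section is a single solid region. The nearest boundary edge runs (-6.06, 3.50)→(-7.00, 0.00); distance from the point to it = 3.09 mm. The point is inside the cross-section and 3.09 mm from the nearest boundary — more than the 1.6 mm shell width (4 × 0.4), so it's in the infill interior.

infill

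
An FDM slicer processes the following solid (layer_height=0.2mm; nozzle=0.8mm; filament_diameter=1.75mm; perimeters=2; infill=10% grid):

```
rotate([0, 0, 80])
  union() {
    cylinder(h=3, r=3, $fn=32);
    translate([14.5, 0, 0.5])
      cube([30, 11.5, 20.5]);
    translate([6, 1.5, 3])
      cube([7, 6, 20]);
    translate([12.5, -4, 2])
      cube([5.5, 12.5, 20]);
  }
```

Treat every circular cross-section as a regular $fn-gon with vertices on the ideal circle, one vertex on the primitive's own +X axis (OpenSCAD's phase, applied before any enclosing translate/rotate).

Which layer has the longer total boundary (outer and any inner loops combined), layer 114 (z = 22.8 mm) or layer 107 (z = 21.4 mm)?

Layer 114 (z = 22.8): the cylinder does not reach this height (z outside [0, 3]); the cube at (14.5, 0) is absent (z outside [0.5, 21]); the cube at (6, 1.5) is present — its section is the full 7×6 rectangle (perimeter 26.00 mm); the cube at (12.5, -4) is not intersected at this z (z outside [2, 22]); Merging all regions: only the 7×6 cube at (6, 1.5) is present, so the union is just that shape — boundary = 26.00 mm; (whole slice rotated 80° about Z — lengths, areas and connectivity unchanged). So its perimeter = 26.00 mm. Layer 107 (z = 21.4): the cylinder is absent (z outside [0, 3]); the cube at (14.5, 0) does not reach this height (z outside [0.5, 21]); the 7×6 cube at (6, 1.5) contributes its full rectangle (perimeter 26.00 mm); the cube at (12.5, -4) is present — its section is the full 5.5×12.5 rectangle (perimeter 36.00 mm); Taking the union: the regions partially overlap (shared area 3.00 mm²), so the edge portions inside another operand are dropped and the merged outline is re-measured after clipping — boundary = 49.00 mm; (rotated 80° about Z; rotation is an isometry so areas/perimeters/island counts are preserved). So its perimeter = 49.00 mm. Layer 107 is larger (49.00 vs 26.00 mm).

layer 107 (z = 21.4 mm)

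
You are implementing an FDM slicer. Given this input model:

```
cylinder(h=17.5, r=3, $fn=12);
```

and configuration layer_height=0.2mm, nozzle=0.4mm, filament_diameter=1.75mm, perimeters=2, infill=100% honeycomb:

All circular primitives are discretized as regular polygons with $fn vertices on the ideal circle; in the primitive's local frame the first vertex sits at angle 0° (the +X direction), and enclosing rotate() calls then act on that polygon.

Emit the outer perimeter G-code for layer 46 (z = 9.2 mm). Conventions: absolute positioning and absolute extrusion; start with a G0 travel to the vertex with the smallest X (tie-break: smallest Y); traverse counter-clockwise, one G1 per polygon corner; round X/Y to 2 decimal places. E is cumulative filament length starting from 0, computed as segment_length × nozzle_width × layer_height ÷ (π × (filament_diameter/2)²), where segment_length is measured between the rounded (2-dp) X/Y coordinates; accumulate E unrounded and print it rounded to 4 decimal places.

G0 X-3.00 Y0.00 Z9.20
G1 X-2.60 Y-1.50 E0.0516
G1 X-1.50 Y-2.60 E0.1034
G1 X0.00 Y-3.00 E0.1550
G1 X1.50 Y-2.60 E0.2066
G1 X2.60 Y-1.50 E0.2584
G1 X3.00 Y0.00 E0.3100
G1 X2.60 Y1.50 E0.3616
G1 X1.50 Y2.60 E0.4134
G1 X0.00 Y3.00 E0.4650
G1 X-1.50 Y2.60 E0.5167
G1 X-2.60 Y1.50 E0.5684
G1 X-3.00 Y0.00 E0.6200

At z = 9.2 mm: the r=3 cylinder gives a regular 12-gon of circumradius 3 (constant along its height). The outline is a single polygon with 12 vertices. Extrusion per mm of travel: 0.4 × 0.2 / (π × 0.875²) = 0.033260. Accumulating E over each segment gives final E = 0.6200.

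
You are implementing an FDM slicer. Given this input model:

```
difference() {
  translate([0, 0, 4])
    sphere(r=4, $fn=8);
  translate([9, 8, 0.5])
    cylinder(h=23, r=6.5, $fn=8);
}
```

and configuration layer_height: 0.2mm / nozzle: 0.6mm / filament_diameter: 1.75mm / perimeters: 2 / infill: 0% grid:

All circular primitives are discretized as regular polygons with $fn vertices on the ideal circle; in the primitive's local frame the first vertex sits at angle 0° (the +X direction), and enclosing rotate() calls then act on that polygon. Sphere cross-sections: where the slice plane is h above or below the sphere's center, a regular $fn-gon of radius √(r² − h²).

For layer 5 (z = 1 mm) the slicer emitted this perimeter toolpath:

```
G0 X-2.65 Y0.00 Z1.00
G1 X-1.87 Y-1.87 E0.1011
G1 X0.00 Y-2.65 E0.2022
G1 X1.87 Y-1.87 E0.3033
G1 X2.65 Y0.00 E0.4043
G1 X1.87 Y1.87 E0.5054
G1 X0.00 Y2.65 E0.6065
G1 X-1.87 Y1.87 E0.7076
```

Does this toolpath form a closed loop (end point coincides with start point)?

no

Start point (G0): (-2.65, 0.00). End point (last G1): the path does not return to the start — open.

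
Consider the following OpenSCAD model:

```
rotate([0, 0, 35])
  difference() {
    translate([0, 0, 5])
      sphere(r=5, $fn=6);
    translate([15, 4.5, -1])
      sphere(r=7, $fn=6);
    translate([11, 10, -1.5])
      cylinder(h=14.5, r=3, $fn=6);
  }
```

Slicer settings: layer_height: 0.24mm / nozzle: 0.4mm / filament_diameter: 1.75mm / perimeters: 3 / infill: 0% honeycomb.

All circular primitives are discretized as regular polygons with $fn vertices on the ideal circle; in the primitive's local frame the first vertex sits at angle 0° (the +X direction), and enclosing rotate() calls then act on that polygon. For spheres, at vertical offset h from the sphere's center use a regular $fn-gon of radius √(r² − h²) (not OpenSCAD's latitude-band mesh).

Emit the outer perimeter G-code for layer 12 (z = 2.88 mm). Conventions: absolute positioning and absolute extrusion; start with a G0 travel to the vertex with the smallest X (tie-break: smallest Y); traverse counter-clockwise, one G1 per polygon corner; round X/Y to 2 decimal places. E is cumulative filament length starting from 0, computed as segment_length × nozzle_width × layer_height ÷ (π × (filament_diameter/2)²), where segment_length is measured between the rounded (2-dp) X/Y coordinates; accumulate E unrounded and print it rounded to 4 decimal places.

At z = 2.88 mm: the sphere: section is a regular 6-gon, circumradius = √(r²−h²) = √(5²−2.12²) = 4.528; the r=7 sphere at (15, 4.5) slices to a regular 6-gon of circumradius 5.826 (√(r²−h²) with h=3.88 from center); the r=3 cylinder at (11, 10) contributes a regular 6-gon of circumradius 3; After the difference (first − rest): starting from the r=5 sphere, the r=7 sphere at (15, 4.5) misses the remaining region (no effect); the r=3 cylinder at (11, 10) misses the remaining region (no effect) — 1 connected region; (rotated 35° about Z; rotation is an isometry so areas/perimeters/island counts are preserved). The outline is a single polygon with 6 vertices. Extrusion per mm of travel: 0.4 × 0.24 / (π × 0.875²) = 0.039912. Accumulating E over each segment gives final E = 1.0840.

G0 X-4.10 Y1.91 Z2.88
G1 X-3.71 Y-2.60 E0.1807
G1 X0.39 Y-4.51 E0.3612
G1 X4.10 Y-1.91 E0.5420
G1 X3.71 Y2.60 E0.7227
G1 X-0.39 Y4.51 E0.9032
G1 X-4.10 Y1.91 E1.0840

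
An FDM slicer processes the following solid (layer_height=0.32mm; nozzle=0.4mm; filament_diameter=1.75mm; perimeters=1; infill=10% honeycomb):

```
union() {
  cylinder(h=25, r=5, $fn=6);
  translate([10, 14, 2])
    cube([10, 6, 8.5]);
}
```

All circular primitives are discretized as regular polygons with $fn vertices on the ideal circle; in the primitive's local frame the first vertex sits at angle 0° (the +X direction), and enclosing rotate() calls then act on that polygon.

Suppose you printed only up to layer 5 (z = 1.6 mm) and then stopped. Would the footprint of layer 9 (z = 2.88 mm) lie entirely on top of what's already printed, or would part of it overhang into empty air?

part overhangs

Compare the two slices. At z = 1.6: the r=5 cylinder gives a regular 6-gon of circumradius 5 (constant along its height) (area = (6/2)·5.000²·sin(360°/6) = 64.95 mm²); the cube at (10, 14) is not intersected at this z (z outside [2, 10.5]); Merging all regions: only the r=5 cylinder is present, so the union is just that shape — area = 64.95 mm². At z = 2.88: the cylinder: section is a regular 6-gon, circumradius r=5 (area = (6/2)·5.000²·sin(360°/6) = 64.95 mm²); the 10×6 cube at (10, 14) contributes its full rectangle (area 60.00 mm²); Merging all regions: the 2 present regions are separate (no shared area or edge), so areas and boundary lengths simply add and each stays a separate island — area = 124.95 mm². Checking containment: at z = 2.88 the cross-section extends beyond the z = 1.6 cross-section by about 60.00 mm².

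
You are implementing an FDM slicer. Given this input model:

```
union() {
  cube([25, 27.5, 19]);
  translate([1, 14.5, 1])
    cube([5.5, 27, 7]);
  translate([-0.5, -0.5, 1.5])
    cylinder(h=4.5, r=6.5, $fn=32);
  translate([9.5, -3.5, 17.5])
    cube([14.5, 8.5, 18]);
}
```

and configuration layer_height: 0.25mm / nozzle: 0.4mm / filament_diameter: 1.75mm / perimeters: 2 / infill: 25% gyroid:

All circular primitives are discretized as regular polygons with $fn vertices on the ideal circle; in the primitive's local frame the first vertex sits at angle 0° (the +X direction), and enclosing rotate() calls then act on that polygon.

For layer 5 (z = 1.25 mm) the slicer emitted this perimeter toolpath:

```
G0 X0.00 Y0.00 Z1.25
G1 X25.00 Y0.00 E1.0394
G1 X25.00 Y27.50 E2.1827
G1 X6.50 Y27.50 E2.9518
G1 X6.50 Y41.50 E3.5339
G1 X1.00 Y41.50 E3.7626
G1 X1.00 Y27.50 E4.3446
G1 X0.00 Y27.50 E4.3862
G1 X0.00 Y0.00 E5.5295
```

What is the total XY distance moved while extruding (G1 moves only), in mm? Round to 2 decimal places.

Sum the Euclidean lengths of each G1 segment: total = 133.00 mm.

133.00 mm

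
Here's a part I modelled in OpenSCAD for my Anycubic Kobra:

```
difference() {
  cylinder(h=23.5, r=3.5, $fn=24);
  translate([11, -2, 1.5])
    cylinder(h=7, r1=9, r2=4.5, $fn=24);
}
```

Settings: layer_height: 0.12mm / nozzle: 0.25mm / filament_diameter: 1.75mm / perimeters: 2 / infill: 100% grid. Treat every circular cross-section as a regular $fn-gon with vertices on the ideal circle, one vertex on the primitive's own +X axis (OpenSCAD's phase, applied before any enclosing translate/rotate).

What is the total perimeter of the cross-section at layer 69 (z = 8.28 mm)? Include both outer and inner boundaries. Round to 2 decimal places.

At z = 8.28 mm: the r=3.5 cylinder gives a regular 24-gon of circumradius 3.5 (constant along its height) (perimeter = 2·24·3.500·sin(180°/24) = 21.93 mm); the cone at (11, -2): at t=0.969 of its height the radius interpolates to r₁+(r₂−r₁)t = 4.641, giving a regular 24-gon of that circumradius (perimeter = 2·24·4.641·sin(180°/24) = 29.08 mm); Subtracting the remaining from the first: starting from the r=3.5 cylinder, the cone at (11, -2) misses the remaining region (no effect) — boundary = 21.93 mm. Overall, the cross-section is a single solid region. Total boundary length (outer) = 21.93 mm.

21.93 mm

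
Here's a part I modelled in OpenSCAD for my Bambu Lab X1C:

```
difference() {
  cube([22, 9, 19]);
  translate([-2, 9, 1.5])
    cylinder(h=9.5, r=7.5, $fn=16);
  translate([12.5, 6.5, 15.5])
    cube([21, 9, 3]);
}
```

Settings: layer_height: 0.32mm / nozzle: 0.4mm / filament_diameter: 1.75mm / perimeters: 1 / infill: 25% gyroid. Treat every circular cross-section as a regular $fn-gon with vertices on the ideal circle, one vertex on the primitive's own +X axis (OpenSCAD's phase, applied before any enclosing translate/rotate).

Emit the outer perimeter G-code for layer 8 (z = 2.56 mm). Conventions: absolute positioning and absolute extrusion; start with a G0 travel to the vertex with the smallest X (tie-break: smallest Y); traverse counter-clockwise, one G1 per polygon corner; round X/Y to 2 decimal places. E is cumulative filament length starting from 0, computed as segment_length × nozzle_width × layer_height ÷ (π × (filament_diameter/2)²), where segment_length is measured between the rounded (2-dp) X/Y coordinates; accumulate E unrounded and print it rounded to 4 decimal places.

At z = 2.56 mm: the 22×9 cube contributes its full rectangle; the cylinder at (-2, 9): section is a regular 16-gon, circumradius r=7.5; the cube at (12.5, 6.5) is not intersected at this z (z outside [15.5, 18.5]); Taking the first minus the rest: starting from the 22×9 cube, the r=7.5 cylinder at (-2, 9) partially overlaps it — only the 28.45 mm² overlap (of its 172.21 mm²) is removed, clipping the outline — 1 connected region. The outline is a single polygon with 8 vertices. Extrusion per mm of travel: 0.4 × 0.32 / (π × 0.875²) = 0.053216. Accumulating E over each segment gives final E = 3.1432.

G0 X0.00 Y0.00 Z2.56
G1 X22.00 Y0.00 E1.1708
G1 X22.00 Y9.00 E1.6497
G1 X5.50 Y9.00 E2.5278
G1 X4.93 Y6.13 E2.6835
G1 X3.30 Y3.70 E2.8392
G1 X0.87 Y2.07 E2.9949
G1 X0.00 Y1.90 E3.0421
G1 X0.00 Y0.00 E3.1432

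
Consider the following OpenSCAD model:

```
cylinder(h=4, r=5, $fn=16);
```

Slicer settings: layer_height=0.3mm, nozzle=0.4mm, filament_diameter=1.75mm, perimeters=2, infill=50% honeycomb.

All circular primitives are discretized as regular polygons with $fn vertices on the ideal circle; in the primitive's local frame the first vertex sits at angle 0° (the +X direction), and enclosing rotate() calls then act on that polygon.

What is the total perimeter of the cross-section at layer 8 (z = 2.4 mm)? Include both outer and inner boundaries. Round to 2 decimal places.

At z = 2.4 mm: the r=5 cylinder gives a regular 16-gon of circumradius 5 (constant along its height) (perimeter = 2·16·5.000·sin(180°/16) = 31.21 mm). Overall, the cross-section is a single solid region. Total boundary length (outer) = 31.21 mm.

31.21 mm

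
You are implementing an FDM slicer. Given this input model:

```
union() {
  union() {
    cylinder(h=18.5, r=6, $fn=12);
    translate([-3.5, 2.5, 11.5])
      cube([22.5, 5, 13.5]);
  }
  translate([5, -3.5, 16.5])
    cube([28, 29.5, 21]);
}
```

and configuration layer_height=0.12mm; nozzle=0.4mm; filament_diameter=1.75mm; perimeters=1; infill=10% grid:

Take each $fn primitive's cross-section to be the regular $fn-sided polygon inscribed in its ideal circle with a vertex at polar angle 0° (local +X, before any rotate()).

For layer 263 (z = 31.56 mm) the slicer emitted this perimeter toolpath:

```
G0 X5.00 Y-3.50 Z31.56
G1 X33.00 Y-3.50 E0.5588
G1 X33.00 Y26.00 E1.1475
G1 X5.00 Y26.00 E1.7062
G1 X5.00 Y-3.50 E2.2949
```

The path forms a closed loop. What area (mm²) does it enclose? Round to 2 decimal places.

826.00 mm²

Apply the shoelace formula to the sequence of (X, Y) vertices; enclosed area = 826.00 mm².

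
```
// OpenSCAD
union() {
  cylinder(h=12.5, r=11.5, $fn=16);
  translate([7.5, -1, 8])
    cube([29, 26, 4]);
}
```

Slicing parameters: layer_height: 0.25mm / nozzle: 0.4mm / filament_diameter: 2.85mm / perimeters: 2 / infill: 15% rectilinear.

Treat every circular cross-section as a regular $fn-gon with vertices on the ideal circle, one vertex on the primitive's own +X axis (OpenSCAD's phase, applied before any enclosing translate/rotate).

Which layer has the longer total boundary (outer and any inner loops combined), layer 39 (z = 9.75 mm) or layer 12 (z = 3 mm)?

Layer 39 (z = 9.75): the r=11.5 cylinder gives a regular 16-gon of circumradius 11.5 (constant along its height) (perimeter = 2·16·11.500·sin(180°/16) = 71.79 mm); the 29×26 cube at (7.5, -1) contributes its full rectangle (perimeter 110.00 mm); Combining (union): the regions partially overlap (shared area 26.72 mm²), so the edge portions inside another operand are dropped and the merged outline is re-measured after clipping — boundary = 157.68 mm. So its perimeter = 157.68 mm. Layer 12 (z = 3): the r=11.5 cylinder gives a regular 16-gon of circumradius 11.5 (constant along its height) (perimeter = 2·16·11.500·sin(180°/16) = 71.79 mm); the cube at (7.5, -1) does not reach this height (z outside [8, 12]); Merging all regions: only the r=11.5 cylinder is present, so the union is just that shape — boundary = 71.79 mm. So its perimeter = 71.79 mm. Layer 39 is larger (157.68 vs 71.79 mm).

layer 39 (z = 9.75 mm)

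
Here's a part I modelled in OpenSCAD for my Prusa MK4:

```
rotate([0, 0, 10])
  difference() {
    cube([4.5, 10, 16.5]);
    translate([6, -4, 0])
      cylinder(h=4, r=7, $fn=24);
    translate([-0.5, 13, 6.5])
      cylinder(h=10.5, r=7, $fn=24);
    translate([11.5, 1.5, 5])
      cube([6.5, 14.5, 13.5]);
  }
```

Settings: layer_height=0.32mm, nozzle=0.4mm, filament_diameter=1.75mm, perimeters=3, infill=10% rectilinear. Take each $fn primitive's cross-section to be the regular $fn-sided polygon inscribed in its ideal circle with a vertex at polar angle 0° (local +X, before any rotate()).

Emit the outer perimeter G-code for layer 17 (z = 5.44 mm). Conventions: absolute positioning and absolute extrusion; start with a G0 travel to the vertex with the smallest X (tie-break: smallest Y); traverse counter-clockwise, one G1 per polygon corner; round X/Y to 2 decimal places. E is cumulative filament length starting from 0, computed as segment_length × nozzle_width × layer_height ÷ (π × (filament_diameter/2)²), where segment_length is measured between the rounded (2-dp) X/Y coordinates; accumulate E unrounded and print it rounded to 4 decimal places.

G0 X-1.74 Y9.85 Z5.44
G1 X0.00 Y0.00 E0.5323
G1 X4.43 Y0.78 E0.7717
G1 X2.70 Y10.63 E1.3039
G1 X-1.74 Y9.85 E1.5438

At z = 5.44 mm: the cube (footprint 4.5×10) is included at this height; the cylinder at (6, -4) is absent (z outside [0, 4]); the cylinder at (-0.5, 13) is not intersected at this z (z outside [6.5, 17]); the 6.5×14.5 cube at (11.5, 1.5) contributes its full rectangle; After the difference (first − rest): starting from the 4.5×10 cube, the 6.5×14.5 cube at (11.5, 1.5) misses the remaining region (no effect) — 1 connected region; (rotated 10° about Z; rotation is an isometry so areas/perimeters/island counts are preserved). The outline is a single polygon with 4 vertices. Extrusion per mm of travel: 0.4 × 0.32 / (π × 0.875²) = 0.053216. Accumulating E over each segment gives final E = 1.5438.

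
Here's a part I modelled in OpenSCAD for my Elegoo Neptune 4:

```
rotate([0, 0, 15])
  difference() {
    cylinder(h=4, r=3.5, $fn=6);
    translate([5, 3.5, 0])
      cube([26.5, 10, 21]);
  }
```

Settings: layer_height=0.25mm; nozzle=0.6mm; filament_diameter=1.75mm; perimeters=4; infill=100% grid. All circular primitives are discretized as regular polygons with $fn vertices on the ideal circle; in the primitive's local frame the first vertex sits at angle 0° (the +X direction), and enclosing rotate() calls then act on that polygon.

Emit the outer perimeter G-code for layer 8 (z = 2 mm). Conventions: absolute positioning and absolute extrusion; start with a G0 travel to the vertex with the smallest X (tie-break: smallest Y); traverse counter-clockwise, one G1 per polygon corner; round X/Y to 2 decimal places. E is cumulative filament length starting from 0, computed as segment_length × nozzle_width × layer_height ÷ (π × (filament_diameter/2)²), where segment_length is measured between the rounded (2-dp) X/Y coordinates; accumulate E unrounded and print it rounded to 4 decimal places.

At z = 2 mm: the r=3.5 cylinder gives a regular 6-gon of circumradius 3.5 (constant along its height); the cube at (5, 3.5) is present — its section is the full 26.5×10 rectangle; After the difference (first − rest): starting from the r=3.5 cylinder, the 26.5×10 cube at (5, 3.5) misses the remaining region (no effect) — 1 connected region; (whole slice rotated 15° about Z — lengths, areas and connectivity unchanged). The outline is a single polygon with 6 vertices. Extrusion per mm of travel: 0.6 × 0.25 / (π × 0.875²) = 0.062363. Accumulating E over each segment gives final E = 1.3088.

G0 X-3.38 Y-0.91 Z2.00
G1 X-0.91 Y-3.38 E0.2178
G1 X2.47 Y-2.47 E0.4361
G1 X3.38 Y0.91 E0.6544
G1 X0.91 Y3.38 E0.8723
G1 X-2.47 Y2.47 E1.0906
G1 X-3.38 Y-0.91 E1.3088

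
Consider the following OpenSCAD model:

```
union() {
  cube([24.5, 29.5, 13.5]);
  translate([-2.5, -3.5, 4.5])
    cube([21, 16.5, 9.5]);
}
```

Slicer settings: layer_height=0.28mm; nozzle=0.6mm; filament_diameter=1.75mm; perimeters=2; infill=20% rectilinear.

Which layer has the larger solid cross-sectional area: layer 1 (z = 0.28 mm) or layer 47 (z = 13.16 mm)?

layer 47 (z = 13.16 mm)

Layer 1 (z = 0.28): the cube (footprint 24.5×29.5) is included at this height (area 722.75 mm²); the cube at (-2.5, -3.5) does not reach this height (z outside [4.5, 14]); Taking the union: only the 24.5×29.5 cube is present, so the union is just that shape — area = 722.75 mm². So its area = 722.75 mm². Layer 47 (z = 13.16): the 24.5×29.5 cube contributes its full rectangle (area 722.75 mm²); the cube at (-2.5, -3.5) is present — its section is the full 21×16.5 rectangle (area 346.50 mm²); Taking the union: the regions partially overlap — summed areas 1069.25 mm² minus the doubly-counted overlap 240.50 mm² gives 828.75 mm² — area = 828.75 mm². So its area = 828.75 mm². Layer 47 is larger (828.75 vs 722.75 mm²).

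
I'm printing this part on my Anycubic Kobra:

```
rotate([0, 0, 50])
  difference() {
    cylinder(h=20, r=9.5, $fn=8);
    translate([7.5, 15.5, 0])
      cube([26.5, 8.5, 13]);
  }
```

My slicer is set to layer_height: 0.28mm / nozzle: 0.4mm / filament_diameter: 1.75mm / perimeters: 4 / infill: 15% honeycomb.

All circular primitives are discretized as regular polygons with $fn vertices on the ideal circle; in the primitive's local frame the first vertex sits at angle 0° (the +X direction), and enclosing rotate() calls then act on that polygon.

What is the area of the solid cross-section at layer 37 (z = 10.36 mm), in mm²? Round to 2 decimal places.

At z = 10.36 mm: the r=9.5 cylinder contributes a regular 8-gon of circumradius 9.5 (area = (8/2)·9.500²·sin(360°/8) = 255.27 mm²); the 26.5×8.5 cube at (7.5, 15.5) contributes its full rectangle (area 225.25 mm²); After the difference (first − rest): starting from the r=9.5 cylinder (255.27 mm²), the 26.5×8.5 cube at (7.5, 15.5) misses the remaining region (no effect) — area = 255.27 mm²; (whole slice rotated 50° about Z — lengths, areas and connectivity unchanged). Overall, the cross-section is a single solid region. Net area = 255.27 mm².

255.27 mm²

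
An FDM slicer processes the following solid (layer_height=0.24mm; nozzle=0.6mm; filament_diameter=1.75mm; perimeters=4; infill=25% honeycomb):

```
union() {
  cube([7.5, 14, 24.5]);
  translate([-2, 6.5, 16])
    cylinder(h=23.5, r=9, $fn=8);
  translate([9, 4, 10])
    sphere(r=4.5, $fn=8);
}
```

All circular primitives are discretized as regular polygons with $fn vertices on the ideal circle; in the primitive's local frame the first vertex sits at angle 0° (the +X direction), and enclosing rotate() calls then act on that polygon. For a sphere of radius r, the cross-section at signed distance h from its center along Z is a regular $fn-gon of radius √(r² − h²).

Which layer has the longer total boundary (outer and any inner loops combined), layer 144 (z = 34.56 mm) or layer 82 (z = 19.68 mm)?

layer 82 (z = 19.68 mm)

Layer 144 (z = 34.56): the cube is absent (z outside [0, 24.5]); the r=9 cylinder at (-2, 6.5) gives a regular 8-gon of circumradius 9 (constant along its height) (perimeter = 2·8·9.000·sin(180°/8) = 55.11 mm); the sphere at (9, 4) does not reach this height (|z−center|=24.560 > r=4.5); Taking the union: only the r=9 cylinder at (-2, 6.5) is present, so the union is just that shape — boundary = 55.11 mm. So its perimeter = 55.11 mm. Layer 82 (z = 19.68): the cube is present — its section is the full 7.5×14 rectangle (perimeter 43.00 mm); the cylinder at (-2, 6.5): section is a regular 8-gon, circumradius r=9 (perimeter = 2·8·9.000·sin(180°/8) = 55.11 mm); the sphere at (9, 4) is not intersected at this z (|z−center|=9.680 > r=4.5); Taking the union: the regions partially overlap (shared area 76.29 mm²), so the edge portions inside another operand are dropped and the merged outline is re-measured after clipping — boundary = 61.35 mm. So its perimeter = 61.35 mm. Layer 82 is larger (61.35 vs 55.11 mm).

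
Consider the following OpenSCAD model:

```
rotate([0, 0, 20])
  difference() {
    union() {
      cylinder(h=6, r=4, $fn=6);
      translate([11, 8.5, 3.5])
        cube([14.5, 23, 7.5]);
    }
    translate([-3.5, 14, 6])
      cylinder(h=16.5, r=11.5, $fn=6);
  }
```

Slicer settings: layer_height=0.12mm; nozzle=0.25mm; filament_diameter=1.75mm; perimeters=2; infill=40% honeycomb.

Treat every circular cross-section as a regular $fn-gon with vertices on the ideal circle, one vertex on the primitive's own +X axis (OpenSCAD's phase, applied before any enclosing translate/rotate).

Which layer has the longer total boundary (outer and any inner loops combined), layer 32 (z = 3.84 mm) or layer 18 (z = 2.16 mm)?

layer 32 (z = 3.84 mm)

Layer 32 (z = 3.84): the r=4 cylinder gives a regular 6-gon of circumradius 4 (constant along its height) (perimeter = 2·6·4.000·sin(180°/6) = 24.00 mm); the 14.5×23 cube at (11, 8.5) contributes its full rectangle (perimeter 75.00 mm); Combining (union): the 2 present regions are separate (no shared area or edge), so areas and boundary lengths simply add and each stays a separate island — boundary = 99.00 mm; the cylinder at (-3.5, 14) is not intersected at this z (z outside [6, 22.5]); After the difference (first − rest): none of the subtracted shapes is present at this height, so the result so far is unchanged — boundary = 99.00 mm; (whole slice rotated 20° about Z — lengths, areas and connectivity unchanged). So its perimeter = 99.00 mm. Layer 18 (z = 2.16): the r=4 cylinder gives a regular 6-gon of circumradius 4 (constant along its height) (perimeter = 2·6·4.000·sin(180°/6) = 24.00 mm); the cube at (11, 8.5) is absent (z outside [3.5, 11]); Merging all regions: only the r=4 cylinder is present, so the union is just that shape — boundary = 24.00 mm; the cylinder at (-3.5, 14) does not reach this height (z outside [6, 22.5]); After the difference (first − rest): none of the subtracted shapes is present at this height, so the result so far is unchanged — boundary = 24.00 mm; (rotated 20° about Z; rotation is an isometry so areas/perimeters/island counts are preserved). So its perimeter = 24.00 mm. Layer 32 is larger (99.00 vs 24.00 mm).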